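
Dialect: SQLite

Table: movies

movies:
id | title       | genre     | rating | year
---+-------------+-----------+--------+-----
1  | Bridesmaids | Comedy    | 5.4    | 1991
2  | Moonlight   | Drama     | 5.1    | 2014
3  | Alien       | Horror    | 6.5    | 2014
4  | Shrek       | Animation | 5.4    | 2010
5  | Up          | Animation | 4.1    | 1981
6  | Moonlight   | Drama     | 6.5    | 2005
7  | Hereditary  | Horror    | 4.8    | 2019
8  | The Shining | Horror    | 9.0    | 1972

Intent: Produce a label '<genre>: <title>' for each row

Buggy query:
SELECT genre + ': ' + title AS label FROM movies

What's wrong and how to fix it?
Bug: SQLite uses || for string concatenation; + coerces text to numbers (yielding 0)

Fix: Replace + with || to concatenate text

Corrected query:
SELECT genre || ': ' || title AS label FROM movies

Result:
label              
-------------------
Comedy: Bridesmaids
Drama: Moonlight   
Horror: Alien      
Animation: Shrek   
Animation: Up      
Drama: Moonlight   
Horror: Hereditary 
Horror: The Shining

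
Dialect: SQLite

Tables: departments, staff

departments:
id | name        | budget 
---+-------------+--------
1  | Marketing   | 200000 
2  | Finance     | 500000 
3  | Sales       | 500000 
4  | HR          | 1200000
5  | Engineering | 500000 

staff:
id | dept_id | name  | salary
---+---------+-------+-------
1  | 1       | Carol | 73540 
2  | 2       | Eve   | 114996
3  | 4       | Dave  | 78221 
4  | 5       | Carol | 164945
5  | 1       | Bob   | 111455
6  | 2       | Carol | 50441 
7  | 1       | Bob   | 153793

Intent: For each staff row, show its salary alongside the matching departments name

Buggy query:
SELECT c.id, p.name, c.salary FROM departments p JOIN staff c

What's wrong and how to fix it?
Bug: Missing join condition: each staff row is matched to all departments rows instead of just its own

Fix: Add ON c.dept_id = p.id to the JOIN

Corrected query:
SELECT c.id, p.name, c.salary FROM departments p JOIN staff c ON c.dept_id = p.id

Result:
id | name        | salary
---+-------------+-------
1  | Marketing   | 73540 
2  | Finance     | 114996
3  | HR          | 78221 
4  | Engineering | 164945
5  | Marketing   | 111455
6  | Finance     | 50441 
7  | Marketing   | 153793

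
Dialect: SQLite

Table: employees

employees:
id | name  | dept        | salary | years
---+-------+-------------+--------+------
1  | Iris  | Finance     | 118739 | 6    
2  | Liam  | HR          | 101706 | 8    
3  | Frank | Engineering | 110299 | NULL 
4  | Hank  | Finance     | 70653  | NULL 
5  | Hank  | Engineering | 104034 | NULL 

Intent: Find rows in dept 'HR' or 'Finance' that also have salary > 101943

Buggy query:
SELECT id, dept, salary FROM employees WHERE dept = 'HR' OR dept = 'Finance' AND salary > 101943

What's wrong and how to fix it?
Bug: Without parentheses, AND is evaluated before OR, so the salary filter only applies to the 'Finance' branch

Fix: Group the OR with parentheses (or use IN), then AND the threshold

Corrected query:
SELECT id, dept, salary FROM employees WHERE (dept = 'HR' OR dept = 'Finance') AND salary > 101943

Result:
id | dept    | salary
---+---------+-------
1  | Finance | 118739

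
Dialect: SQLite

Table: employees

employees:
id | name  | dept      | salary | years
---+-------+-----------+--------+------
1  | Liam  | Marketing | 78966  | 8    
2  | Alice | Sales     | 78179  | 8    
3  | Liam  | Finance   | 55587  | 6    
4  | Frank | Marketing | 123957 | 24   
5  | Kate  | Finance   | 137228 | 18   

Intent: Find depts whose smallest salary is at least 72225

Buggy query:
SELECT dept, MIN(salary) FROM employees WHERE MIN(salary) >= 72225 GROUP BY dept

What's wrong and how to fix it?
Bug: MIN() in WHERE is a misuse of aggregate

Fix: Use HAVING for the per-group MIN condition

Corrected query:
SELECT dept, MIN(salary) FROM employees GROUP BY dept HAVING MIN(salary) >= 72225

Result:
dept      | MIN(salary)
----------+------------
Marketing | 78966      
Sales     | 78179      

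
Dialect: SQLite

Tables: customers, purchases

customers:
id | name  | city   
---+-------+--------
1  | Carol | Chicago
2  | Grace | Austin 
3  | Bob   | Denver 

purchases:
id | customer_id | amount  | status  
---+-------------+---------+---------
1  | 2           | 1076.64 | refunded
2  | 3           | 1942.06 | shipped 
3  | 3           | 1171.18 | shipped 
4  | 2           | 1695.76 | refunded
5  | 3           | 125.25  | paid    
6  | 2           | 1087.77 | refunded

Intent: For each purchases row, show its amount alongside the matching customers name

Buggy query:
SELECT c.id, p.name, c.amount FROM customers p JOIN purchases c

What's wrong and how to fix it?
Bug: Missing join condition: each purchases row is matched to all customers rows instead of just its own

Fix: Specify the join condition linking the foreign key to the parent id

Corrected query:
SELECT c.id, p.name, c.amount FROM customers p JOIN purchases c ON c.customer_id = p.id

Result:
id | name  | amount 
---+-------+--------
1  | Grace | 1076.64
2  | Bob   | 1942.06
3  | Bob   | 1171.18
4  | Grace | 1695.76
5  | Bob   | 125.25 
6  | Grace | 1087.77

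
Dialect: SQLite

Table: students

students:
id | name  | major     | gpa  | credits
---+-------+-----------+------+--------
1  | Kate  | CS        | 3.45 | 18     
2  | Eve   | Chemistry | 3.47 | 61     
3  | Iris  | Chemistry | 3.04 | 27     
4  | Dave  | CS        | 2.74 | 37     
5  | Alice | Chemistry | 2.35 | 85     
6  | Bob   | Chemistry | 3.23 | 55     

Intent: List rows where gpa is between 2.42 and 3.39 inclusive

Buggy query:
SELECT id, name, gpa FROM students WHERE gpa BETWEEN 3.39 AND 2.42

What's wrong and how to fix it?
Bug: The bounds are reversed; BETWEEN a AND b requires a <= b to match anything

Fix: Write BETWEEN 2.42 AND 3.39

Corrected query:
SELECT id, name, gpa FROM students WHERE gpa BETWEEN 2.42 AND 3.39

Result:
id | name | gpa 
---+------+-----
3  | Iris | 3.04
4  | Dave | 2.74
6  | Bob  | 3.23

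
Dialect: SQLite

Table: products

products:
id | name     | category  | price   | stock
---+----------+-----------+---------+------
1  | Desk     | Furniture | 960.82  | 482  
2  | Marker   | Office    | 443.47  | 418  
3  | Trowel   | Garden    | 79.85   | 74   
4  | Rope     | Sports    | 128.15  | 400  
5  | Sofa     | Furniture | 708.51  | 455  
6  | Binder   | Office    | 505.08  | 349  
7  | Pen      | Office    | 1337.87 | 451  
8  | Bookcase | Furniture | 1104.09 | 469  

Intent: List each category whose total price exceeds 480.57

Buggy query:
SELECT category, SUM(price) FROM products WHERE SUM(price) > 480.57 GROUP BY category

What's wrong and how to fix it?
Bug: SUM(price) is an aggregate, but WHERE filters rows before aggregation

Fix: Use HAVING (which filters groups after aggregation) instead of WHERE

Corrected query:
SELECT category, SUM(price) FROM products GROUP BY category HAVING SUM(price) > 480.57

Result:
category  | SUM(price)
----------+-----------
Furniture | 2773.42   
Office    | 2286.42   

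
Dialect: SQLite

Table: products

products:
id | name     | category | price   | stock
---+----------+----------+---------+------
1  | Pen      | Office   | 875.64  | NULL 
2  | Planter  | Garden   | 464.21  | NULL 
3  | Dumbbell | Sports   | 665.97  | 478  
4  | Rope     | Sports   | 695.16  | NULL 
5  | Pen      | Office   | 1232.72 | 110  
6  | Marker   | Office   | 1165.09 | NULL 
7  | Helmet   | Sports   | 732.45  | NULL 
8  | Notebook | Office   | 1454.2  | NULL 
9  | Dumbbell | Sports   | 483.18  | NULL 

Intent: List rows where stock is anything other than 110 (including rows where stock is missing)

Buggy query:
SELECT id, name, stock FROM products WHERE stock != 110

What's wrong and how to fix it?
Bug: Inequality against NULL is unknown, not true; rows with NULL are dropped

Fix: Add an explicit OR stock IS NULL to include the missing-value rows

Corrected query:
SELECT id, name, stock FROM products WHERE stock != 110 OR stock IS NULL

Result:
id | name     | stock
---+----------+------
1  | Pen      | NULL 
2  | Planter  | NULL 
3  | Dumbbell | 478  
4  | Rope     | NULL 
6  | Marker   | NULL 
7  | Helmet   | NULL 
8  | Notebook | NULL 
9  | Dumbbell | NULL 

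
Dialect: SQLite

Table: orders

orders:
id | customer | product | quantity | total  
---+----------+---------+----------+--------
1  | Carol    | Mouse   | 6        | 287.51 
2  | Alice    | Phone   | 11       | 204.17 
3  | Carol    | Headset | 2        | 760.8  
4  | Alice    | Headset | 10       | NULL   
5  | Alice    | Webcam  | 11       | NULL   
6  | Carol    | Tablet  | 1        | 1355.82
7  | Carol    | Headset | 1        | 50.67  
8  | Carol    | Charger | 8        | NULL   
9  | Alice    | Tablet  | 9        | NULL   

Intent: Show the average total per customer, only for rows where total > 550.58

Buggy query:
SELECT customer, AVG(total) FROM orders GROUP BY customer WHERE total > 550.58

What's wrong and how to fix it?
Bug: Row-level WHERE must come before GROUP BY in the clause order

Fix: Place WHERE between FROM and GROUP BY

Corrected query:
SELECT customer, AVG(total) FROM orders WHERE total > 550.58 GROUP BY customer

Result:
customer | AVG(total)
---------+-----------
Carol    | 1058.31   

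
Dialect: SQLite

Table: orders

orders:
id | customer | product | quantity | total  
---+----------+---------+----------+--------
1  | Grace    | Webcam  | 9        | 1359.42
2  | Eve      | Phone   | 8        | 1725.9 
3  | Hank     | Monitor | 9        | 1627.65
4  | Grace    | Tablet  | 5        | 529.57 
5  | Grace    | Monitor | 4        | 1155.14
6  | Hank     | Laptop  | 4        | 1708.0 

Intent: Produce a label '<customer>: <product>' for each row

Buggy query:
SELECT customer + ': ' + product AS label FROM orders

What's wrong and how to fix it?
Bug: SQLite uses || for string concatenation; + coerces text to numbers (yielding 0)

Fix: Replace + with || to concatenate text

Corrected query:
SELECT customer || ': ' || product AS label FROM orders

Result:
label         
--------------
Grace: Webcam 
Eve: Phone    
Hank: Monitor 
Grace: Tablet 
Grace: Monitor
Hank: Laptop  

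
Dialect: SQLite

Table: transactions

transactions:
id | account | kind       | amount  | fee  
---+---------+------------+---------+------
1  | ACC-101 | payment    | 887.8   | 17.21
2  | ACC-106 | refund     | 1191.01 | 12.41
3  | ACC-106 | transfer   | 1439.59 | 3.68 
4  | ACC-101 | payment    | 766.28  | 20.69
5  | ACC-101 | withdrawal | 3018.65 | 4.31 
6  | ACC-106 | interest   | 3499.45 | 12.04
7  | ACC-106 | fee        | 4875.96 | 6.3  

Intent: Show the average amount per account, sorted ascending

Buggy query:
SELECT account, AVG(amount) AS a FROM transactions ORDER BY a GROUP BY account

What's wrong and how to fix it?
Bug: ORDER BY appears before GROUP BY; SQL clause order requires GROUP BY first

Fix: Move ORDER BY to the end, after GROUP BY

Corrected query:
SELECT account, AVG(amount) AS a FROM transactions GROUP BY account ORDER BY a

Result:
account | a          
--------+------------
ACC-101 | 1557.576667
ACC-106 | 2751.5025  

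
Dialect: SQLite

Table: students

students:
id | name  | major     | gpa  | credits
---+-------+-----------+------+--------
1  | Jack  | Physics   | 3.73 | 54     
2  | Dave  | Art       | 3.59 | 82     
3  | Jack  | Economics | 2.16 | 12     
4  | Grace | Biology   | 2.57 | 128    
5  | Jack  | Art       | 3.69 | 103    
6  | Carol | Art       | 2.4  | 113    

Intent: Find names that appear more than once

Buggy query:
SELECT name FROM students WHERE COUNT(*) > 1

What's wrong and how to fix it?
Bug: WHERE can't reference COUNT(*); aggregates are computed after WHERE

Fix: Group first, then use HAVING for the count condition

Corrected query:
SELECT name FROM students GROUP BY name HAVING COUNT(*) > 1

Result:
name
----
Jack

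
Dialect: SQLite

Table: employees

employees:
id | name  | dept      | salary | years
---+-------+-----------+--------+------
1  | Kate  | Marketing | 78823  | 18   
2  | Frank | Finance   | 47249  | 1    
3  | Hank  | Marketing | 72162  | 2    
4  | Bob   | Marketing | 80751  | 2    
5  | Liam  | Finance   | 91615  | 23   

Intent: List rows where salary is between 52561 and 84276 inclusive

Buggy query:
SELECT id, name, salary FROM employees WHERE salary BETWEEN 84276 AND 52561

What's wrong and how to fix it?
Bug: The bounds are reversed; BETWEEN a AND b requires a <= b to match anything

Fix: Swap the bounds so the smaller value comes first

Corrected query:
SELECT id, name, salary FROM employees WHERE salary BETWEEN 52561 AND 84276

Result:
id | name | salary
---+------+-------
1  | Kate | 78823 
3  | Hank | 72162 
4  | Bob  | 80751 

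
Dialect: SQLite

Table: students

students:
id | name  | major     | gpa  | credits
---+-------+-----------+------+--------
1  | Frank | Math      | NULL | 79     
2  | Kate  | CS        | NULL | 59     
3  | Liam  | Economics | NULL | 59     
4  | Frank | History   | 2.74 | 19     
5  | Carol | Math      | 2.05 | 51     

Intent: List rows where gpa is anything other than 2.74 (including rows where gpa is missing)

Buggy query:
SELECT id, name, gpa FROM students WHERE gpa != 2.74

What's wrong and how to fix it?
Bug: Inequality against NULL is unknown, not true; rows with NULL are dropped

Fix: Handle NULL separately with IS NULL alongside the inequality

Corrected query:
SELECT id, name, gpa FROM students WHERE gpa != 2.74 OR gpa IS NULL

Result:
id | name  | gpa 
---+-------+-----
1  | Frank | NULL
2  | Kate  | NULL
3  | Liam  | NULL
5  | Carol | 2.05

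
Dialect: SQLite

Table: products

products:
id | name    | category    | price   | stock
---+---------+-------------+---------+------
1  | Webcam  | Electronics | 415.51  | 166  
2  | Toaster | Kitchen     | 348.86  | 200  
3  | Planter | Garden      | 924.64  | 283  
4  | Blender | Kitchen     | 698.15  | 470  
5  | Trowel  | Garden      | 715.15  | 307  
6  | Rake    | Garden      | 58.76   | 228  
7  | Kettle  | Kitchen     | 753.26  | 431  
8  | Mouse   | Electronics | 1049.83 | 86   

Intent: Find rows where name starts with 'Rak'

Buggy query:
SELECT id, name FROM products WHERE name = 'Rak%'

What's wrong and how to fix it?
Bug: '=' compares the literal string including the % character; pattern matching needs LIKE

Fix: Use LIKE for wildcard pattern matching

Corrected query:
SELECT id, name FROM products WHERE name LIKE 'Rak%'

Result:
id | name
---+-----
6  | Rake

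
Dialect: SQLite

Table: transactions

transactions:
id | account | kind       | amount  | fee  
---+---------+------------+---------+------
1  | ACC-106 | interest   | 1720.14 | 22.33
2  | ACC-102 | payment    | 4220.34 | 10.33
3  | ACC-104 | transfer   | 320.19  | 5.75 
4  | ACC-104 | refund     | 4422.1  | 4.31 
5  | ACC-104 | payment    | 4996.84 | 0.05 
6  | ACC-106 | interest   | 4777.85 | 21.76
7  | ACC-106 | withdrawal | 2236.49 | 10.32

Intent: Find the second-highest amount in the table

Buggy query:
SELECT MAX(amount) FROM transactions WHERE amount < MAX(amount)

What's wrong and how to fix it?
Bug: MAX(amount) on the right of the comparison is an aggregate-in-WHERE error

Fix: Compute the overall MAX in a subquery, then take MAX of rows below it

Corrected query:
SELECT MAX(amount) FROM transactions WHERE amount < (SELECT MAX(amount) FROM transactions)

Result:
MAX(amount)
-----------
4777.85    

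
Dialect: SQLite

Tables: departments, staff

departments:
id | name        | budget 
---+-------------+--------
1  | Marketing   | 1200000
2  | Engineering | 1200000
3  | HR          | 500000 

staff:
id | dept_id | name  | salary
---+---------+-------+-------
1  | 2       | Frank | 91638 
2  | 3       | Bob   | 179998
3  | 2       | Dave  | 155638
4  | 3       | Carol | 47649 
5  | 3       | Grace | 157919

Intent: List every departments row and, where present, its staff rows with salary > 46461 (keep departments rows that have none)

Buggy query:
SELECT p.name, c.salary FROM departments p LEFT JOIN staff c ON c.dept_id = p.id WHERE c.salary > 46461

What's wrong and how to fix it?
Bug: Filtering c.salary in WHERE discards the NULL rows produced by LEFT JOIN, turning it into an inner join

Fix: Move the right-table condition into the ON clause so unmatched parents are kept

Corrected query:
SELECT p.name, c.salary FROM departments p LEFT JOIN staff c ON c.dept_id = p.id AND c.salary > 46461

Result:
name        | salary
------------+-------
Marketing   | NULL  
Engineering | 91638 
Engineering | 155638
HR          | 47649 
HR          | 157919
HR          | 179998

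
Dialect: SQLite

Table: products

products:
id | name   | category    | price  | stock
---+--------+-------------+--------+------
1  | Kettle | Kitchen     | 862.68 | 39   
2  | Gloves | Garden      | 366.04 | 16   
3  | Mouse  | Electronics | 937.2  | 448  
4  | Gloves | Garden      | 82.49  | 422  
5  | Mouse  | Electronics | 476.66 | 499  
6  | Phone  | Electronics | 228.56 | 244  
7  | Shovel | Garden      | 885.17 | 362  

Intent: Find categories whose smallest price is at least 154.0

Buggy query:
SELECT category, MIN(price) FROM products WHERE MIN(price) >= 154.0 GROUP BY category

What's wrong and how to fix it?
Bug: Aggregates like MIN are computed per group after WHERE runs

Fix: Use HAVING for the per-group MIN condition

Corrected query:
SELECT category, MIN(price) FROM products GROUP BY category HAVING MIN(price) >= 154.0

Result:
category    | MIN(price)
------------+-----------
Electronics | 228.56    
Kitchen     | 862.68    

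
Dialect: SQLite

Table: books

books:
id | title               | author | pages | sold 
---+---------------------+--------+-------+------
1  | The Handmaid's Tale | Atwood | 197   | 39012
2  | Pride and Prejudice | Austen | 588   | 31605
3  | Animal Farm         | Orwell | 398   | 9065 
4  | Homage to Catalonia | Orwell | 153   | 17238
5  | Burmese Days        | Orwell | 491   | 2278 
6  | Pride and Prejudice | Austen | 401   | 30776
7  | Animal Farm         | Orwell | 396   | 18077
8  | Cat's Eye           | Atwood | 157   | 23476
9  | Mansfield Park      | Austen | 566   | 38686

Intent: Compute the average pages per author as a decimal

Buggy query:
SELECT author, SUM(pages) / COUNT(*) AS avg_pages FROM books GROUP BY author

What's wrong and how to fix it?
Bug: Both operands are integers, so '/' performs integer division and truncates

Fix: Cast one side to REAL so the division keeps the fractional part

Corrected query:
SELECT author, SUM(pages) * 1.0 / COUNT(*) AS avg_pages FROM books GROUP BY author

Result:
author | avg_pages 
-------+-----------
Atwood | 177       
Austen | 518.333333
Orwell | 359.5     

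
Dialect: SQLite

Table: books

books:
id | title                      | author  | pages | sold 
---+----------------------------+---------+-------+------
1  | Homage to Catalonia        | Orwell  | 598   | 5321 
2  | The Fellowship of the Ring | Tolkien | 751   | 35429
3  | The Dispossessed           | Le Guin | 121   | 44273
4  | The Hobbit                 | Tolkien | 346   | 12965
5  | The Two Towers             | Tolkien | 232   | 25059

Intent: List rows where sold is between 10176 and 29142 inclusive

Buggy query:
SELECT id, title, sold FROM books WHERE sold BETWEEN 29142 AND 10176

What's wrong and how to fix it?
Bug: The bounds are reversed; BETWEEN a AND b requires a <= b to match anything

Fix: Write BETWEEN 10176 AND 29142

Corrected query:
SELECT id, title, sold FROM books WHERE sold BETWEEN 10176 AND 29142

Result:
id | title          | sold 
---+----------------+------
4  | The Hobbit     | 12965
5  | The Two Towers | 25059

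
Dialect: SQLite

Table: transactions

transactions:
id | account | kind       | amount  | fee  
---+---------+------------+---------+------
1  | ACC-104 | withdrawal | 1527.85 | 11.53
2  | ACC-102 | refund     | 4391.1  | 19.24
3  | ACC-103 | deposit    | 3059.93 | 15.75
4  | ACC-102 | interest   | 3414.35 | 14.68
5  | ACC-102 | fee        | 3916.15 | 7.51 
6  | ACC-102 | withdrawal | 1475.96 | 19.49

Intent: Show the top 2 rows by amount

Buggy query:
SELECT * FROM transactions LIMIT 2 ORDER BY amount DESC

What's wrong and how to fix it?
Bug: ORDER BY cannot follow LIMIT; LIMIT is the final clause

Fix: Sort with ORDER BY, then apply LIMIT

Corrected query:
SELECT * FROM transactions ORDER BY amount DESC LIMIT 2

Result:
id | account | kind   | amount  | fee  
---+---------+--------+---------+------
2  | ACC-102 | refund | 4391.1  | 19.24
5  | ACC-102 | fee    | 3916.15 | 7.51 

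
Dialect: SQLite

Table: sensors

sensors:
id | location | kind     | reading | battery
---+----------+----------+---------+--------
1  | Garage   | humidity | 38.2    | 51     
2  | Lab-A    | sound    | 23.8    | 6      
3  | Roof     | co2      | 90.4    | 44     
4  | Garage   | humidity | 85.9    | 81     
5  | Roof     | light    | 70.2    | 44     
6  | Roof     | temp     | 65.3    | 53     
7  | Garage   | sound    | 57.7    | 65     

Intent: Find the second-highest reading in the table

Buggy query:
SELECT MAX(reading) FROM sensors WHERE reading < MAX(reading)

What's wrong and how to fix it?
Bug: The inner MAX is an aggregate inside WHERE, which is not allowed

Fix: Put the inner MAX in a scalar subquery

Corrected query:
SELECT MAX(reading) FROM sensors WHERE reading < (SELECT MAX(reading) FROM sensors)

Result:
MAX(reading)
------------
85.9        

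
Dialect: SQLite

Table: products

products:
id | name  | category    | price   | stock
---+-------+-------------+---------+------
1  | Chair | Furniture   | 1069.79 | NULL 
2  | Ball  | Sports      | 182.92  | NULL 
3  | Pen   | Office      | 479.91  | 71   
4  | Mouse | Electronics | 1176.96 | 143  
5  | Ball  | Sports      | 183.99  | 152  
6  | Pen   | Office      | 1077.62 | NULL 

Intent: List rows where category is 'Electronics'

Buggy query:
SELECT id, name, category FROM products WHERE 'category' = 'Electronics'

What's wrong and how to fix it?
Bug: 'category' in single quotes is a string literal, not the column; the comparison is literal-vs-literal and never true

Fix: Remove the quotes around the column name (or use double quotes for an identifier)

Corrected query:
SELECT id, name, category FROM products WHERE category = 'Electronics'

Result:
id | name  | category   
---+-------+------------
4  | Mouse | Electronics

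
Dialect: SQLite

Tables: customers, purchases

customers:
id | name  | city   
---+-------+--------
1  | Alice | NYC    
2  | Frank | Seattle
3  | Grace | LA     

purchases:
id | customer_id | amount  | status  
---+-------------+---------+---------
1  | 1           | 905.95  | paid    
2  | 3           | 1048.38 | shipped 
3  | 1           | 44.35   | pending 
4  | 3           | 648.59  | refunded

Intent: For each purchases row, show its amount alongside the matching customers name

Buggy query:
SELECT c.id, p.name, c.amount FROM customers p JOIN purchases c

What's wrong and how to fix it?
Bug: Missing join condition: each purchases row is matched to all customers rows instead of just its own

Fix: Add ON c.customer_id = p.id to the JOIN

Corrected query:
SELECT c.id, p.name, c.amount FROM customers p JOIN purchases c ON c.customer_id = p.id

Result:
id | name  | amount 
---+-------+--------
1  | Alice | 905.95 
2  | Grace | 1048.38
3  | Alice | 44.35  
4  | Grace | 648.59 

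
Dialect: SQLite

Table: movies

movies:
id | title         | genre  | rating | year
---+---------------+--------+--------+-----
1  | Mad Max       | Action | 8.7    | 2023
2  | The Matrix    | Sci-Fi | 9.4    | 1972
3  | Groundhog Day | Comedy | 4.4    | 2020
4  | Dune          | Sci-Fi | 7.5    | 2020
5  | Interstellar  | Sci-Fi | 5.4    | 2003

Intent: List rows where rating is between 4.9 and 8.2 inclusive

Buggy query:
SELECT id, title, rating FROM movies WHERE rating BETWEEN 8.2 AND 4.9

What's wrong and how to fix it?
Bug: BETWEEN expects the lower bound first; with 8.2 AND 4.9 the range is empty

Fix: Swap the bounds so the smaller value comes first

Corrected query:
SELECT id, title, rating FROM movies WHERE rating BETWEEN 4.9 AND 8.2

Result:
id | title        | rating
---+--------------+-------
4  | Dune         | 7.5   
5  | Interstellar | 5.4   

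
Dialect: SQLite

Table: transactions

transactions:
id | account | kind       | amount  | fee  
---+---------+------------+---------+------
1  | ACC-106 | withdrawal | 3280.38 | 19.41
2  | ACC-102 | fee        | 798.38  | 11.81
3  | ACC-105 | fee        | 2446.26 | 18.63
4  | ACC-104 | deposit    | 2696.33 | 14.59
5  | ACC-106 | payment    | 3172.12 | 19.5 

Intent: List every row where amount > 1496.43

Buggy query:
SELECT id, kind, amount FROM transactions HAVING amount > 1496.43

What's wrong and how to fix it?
Bug: HAVING filters the output of aggregation, but this query has no GROUP BY and no aggregate functions, so SQLite rejects it (HAVING clause on a non-aggregate query); the condition here is per row

Fix: Replace HAVING with WHERE since the condition applies to individual rows

Corrected query:
SELECT id, kind, amount FROM transactions WHERE amount > 1496.43

Result:
id | kind       | amount 
---+------------+--------
1  | withdrawal | 3280.38
3  | fee        | 2446.26
4  | deposit    | 2696.33
5  | payment    | 3172.12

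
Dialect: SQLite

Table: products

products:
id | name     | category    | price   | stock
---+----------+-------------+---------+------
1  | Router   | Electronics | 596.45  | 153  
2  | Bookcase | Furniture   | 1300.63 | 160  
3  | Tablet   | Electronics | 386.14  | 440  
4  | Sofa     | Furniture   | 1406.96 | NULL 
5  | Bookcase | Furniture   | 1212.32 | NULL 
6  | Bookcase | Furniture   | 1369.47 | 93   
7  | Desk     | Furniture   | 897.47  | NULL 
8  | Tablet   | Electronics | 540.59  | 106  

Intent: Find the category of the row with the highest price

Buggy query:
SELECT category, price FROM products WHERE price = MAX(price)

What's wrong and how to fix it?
Bug: WHERE is evaluated per row; an aggregate over the whole table isn't defined there

Fix: Use a subquery: WHERE price = (SELECT MAX(price) FROM products)

Corrected query:
SELECT category, price FROM products WHERE price = (SELECT MAX(price) FROM products)

Result:
category  | price  
----------+--------
Furniture | 1406.96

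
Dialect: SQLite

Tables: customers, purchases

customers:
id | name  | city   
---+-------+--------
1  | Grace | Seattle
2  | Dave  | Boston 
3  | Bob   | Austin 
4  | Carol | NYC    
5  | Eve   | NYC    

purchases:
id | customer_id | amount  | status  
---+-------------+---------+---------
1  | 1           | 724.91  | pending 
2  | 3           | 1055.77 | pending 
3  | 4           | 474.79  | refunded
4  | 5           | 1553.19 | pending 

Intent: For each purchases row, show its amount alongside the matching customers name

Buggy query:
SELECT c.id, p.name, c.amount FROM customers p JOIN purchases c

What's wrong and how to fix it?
Bug: Missing join condition: each purchases row is matched to all customers rows instead of just its own

Fix: Add ON c.customer_id = p.id to the JOIN

Corrected query:
SELECT c.id, p.name, c.amount FROM customers p JOIN purchases c ON c.customer_id = p.id

Result:
id | name  | amount 
---+-------+--------
1  | Grace | 724.91 
2  | Bob   | 1055.77
3  | Carol | 474.79 
4  | Eve   | 1553.19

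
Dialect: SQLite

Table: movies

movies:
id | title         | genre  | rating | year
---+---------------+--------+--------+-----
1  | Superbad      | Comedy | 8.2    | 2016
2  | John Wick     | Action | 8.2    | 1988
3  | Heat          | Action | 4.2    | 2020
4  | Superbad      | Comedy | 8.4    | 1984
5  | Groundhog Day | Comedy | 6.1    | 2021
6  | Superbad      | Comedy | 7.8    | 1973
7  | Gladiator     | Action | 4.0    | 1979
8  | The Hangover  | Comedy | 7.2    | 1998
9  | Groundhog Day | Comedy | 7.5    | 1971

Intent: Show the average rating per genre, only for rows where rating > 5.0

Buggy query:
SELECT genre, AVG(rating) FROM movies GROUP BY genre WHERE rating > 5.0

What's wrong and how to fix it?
Bug: Row-level WHERE must come before GROUP BY in the clause order

Fix: Place WHERE between FROM and GROUP BY

Corrected query:
SELECT genre, AVG(rating) FROM movies WHERE rating > 5.0 GROUP BY genre

Result:
genre  | AVG(rating)
-------+------------
Action | 8.2        
Comedy | 7.533333   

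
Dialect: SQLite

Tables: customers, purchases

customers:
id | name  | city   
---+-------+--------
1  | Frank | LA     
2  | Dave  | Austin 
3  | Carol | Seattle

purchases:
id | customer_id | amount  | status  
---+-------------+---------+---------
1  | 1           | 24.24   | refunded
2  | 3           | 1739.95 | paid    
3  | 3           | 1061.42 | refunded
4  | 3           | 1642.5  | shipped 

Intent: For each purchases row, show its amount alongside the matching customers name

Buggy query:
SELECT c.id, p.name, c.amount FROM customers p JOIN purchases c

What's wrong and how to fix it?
Bug: Missing join condition: each purchases row is matched to all customers rows instead of just its own

Fix: Add ON c.customer_id = p.id to the JOIN

Corrected query:
SELECT c.id, p.name, c.amount FROM customers p JOIN purchases c ON c.customer_id = p.id

Result:
id | name  | amount 
---+-------+--------
1  | Frank | 24.24  
2  | Carol | 1739.95
3  | Carol | 1061.42
4  | Carol | 1642.5 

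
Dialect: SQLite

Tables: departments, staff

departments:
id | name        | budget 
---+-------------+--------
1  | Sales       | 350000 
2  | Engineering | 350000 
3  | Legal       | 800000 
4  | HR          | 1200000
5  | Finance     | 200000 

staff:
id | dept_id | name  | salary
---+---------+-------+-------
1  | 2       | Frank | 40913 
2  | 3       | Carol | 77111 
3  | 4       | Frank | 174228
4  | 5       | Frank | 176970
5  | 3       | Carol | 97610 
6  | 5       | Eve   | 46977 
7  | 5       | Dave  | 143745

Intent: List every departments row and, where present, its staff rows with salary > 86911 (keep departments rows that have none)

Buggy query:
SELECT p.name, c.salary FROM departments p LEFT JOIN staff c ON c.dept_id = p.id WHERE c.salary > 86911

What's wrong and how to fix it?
Bug: A WHERE condition on the right-hand table after LEFT JOIN drops unmatched parents

Fix: Move the right-table condition into the ON clause so unmatched parents are kept

Corrected query:
SELECT p.name, c.salary FROM departments p LEFT JOIN staff c ON c.dept_id = p.id AND c.salary > 86911

Result:
name        | salary
------------+-------
Sales       | NULL  
Engineering | NULL  
Legal       | 97610 
HR          | 174228
Finance     | 143745
Finance     | 176970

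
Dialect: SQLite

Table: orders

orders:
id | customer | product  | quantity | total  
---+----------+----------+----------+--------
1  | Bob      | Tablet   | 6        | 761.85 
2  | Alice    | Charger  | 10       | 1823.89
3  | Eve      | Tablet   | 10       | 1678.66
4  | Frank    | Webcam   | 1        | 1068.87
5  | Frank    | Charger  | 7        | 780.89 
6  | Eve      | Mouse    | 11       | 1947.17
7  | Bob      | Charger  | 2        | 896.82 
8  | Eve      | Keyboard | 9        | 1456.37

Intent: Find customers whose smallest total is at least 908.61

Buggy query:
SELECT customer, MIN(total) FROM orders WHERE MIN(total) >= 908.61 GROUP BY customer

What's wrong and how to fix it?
Bug: MIN() in WHERE is a misuse of aggregate

Fix: Replace WHERE with HAVING after the GROUP BY

Corrected query:
SELECT customer, MIN(total) FROM orders GROUP BY customer HAVING MIN(total) >= 908.61

Result:
customer | MIN(total)
---------+-----------
Alice    | 1823.89   
Eve      | 1456.37   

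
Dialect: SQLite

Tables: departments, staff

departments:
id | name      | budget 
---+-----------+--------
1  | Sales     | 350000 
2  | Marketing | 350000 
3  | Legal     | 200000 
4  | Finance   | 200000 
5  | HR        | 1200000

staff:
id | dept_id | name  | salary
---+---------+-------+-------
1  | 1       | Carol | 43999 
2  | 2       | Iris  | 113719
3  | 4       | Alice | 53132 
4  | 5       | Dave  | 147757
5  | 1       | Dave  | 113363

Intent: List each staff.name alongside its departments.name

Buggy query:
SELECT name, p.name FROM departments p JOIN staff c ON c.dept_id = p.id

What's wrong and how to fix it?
Bug: 'name' exists in both joined tables, so the database can't tell which one is meant

Fix: Qualify the column with its table alias (c.name)

Corrected query:
SELECT c.name, p.name FROM departments p JOIN staff c ON c.dept_id = p.id

Result:
name  | name     
------+----------
Carol | Sales    
Iris  | Marketing
Alice | Finance  
Dave  | HR       
Dave  | Sales    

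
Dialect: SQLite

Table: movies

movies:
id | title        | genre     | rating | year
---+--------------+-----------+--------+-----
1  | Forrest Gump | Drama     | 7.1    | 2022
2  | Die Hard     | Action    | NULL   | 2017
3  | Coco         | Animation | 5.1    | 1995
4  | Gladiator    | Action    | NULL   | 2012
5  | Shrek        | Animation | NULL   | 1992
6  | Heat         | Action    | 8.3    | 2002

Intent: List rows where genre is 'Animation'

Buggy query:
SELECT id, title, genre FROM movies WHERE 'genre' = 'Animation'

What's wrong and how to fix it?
Bug: 'genre' in single quotes is a string literal, not the column; the comparison is literal-vs-literal and never true

Fix: Reference the column as genre without single quotes

Corrected query:
SELECT id, title, genre FROM movies WHERE genre = 'Animation'

Result:
id | title | genre    
---+-------+----------
3  | Coco  | Animation
5  | Shrek | Animation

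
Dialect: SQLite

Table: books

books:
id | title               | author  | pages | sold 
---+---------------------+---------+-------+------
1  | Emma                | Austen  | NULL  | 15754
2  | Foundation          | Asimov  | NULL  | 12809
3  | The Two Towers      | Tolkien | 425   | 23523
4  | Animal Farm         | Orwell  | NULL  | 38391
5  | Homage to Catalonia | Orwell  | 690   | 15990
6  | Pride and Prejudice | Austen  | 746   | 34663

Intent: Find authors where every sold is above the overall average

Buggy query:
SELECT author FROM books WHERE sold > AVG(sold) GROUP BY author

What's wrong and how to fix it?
Bug: AVG() is an aggregate; it can't sit directly in WHERE

Fix: Use a subquery for AVG and a HAVING MIN(...) filter so the condition holds for every row in the group

Corrected query:
SELECT author FROM books GROUP BY author HAVING MIN(sold) > (SELECT AVG(sold) FROM books)

Result:
author 
-------
Tolkien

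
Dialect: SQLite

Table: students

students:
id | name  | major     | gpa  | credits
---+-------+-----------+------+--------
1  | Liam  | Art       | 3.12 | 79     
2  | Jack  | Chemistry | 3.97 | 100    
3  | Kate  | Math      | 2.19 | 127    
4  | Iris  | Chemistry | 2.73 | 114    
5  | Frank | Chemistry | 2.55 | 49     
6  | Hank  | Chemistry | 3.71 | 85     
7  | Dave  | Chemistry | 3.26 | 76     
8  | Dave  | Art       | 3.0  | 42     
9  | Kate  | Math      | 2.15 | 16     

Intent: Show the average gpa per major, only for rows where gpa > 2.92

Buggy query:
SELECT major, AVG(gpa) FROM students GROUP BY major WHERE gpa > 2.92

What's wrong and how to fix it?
Bug: Row-level WHERE must come before GROUP BY in the clause order

Fix: Move the WHERE clause before GROUP BY

Corrected query:
SELECT major, AVG(gpa) FROM students WHERE gpa > 2.92 GROUP BY major

Result:
major     | AVG(gpa)
----------+---------
Art       | 3.06    
Chemistry | 3.646667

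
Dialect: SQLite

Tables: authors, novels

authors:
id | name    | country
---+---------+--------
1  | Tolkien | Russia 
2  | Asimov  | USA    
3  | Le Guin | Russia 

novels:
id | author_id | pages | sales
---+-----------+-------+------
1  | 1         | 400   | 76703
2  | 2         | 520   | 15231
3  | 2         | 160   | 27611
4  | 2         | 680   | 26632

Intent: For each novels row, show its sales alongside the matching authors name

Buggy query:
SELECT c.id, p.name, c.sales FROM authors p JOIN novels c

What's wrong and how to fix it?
Bug: Missing join condition: each novels row is matched to all authors rows instead of just its own

Fix: Specify the join condition linking the foreign key to the parent id

Corrected query:
SELECT c.id, p.name, c.sales FROM authors p JOIN novels c ON c.author_id = p.id

Result:
id | name    | sales
---+---------+------
1  | Tolkien | 76703
2  | Asimov  | 15231
3  | Asimov  | 27611
4  | Asimov  | 26632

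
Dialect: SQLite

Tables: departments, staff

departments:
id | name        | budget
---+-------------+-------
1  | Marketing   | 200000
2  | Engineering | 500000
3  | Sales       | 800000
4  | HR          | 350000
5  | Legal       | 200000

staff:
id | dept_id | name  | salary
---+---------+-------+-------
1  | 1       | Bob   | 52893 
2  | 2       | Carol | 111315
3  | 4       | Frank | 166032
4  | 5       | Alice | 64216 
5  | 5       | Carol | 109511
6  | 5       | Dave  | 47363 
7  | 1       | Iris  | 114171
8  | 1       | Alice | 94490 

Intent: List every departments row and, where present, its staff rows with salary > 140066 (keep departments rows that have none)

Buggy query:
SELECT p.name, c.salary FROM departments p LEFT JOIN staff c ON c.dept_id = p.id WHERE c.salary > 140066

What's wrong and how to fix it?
Bug: A WHERE condition on the right-hand table after LEFT JOIN drops unmatched parents

Fix: Put 'c.salary > 140066' in the JOIN's ON clause instead of WHERE

Corrected query:
SELECT p.name, c.salary FROM departments p LEFT JOIN staff c ON c.dept_id = p.id AND c.salary > 140066

Result:
name        | salary
------------+-------
Marketing   | NULL  
Engineering | NULL  
Sales       | NULL  
HR          | 166032
Legal       | NULL  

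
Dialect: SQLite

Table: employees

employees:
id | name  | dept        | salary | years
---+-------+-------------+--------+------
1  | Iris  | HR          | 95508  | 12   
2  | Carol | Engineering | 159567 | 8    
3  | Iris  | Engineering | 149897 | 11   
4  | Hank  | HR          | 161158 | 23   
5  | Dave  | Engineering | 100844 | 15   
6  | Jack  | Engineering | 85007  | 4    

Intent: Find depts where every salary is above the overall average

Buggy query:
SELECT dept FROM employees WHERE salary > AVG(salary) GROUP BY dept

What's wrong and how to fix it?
Bug: WHERE evaluates per row before aggregation, so AVG() is unavailable

Fix: Use a subquery for AVG and a HAVING MIN(...) filter so the condition holds for every row in the group

Corrected query:
SELECT dept FROM employees GROUP BY dept HAVING MIN(salary) > (SELECT AVG(salary) FROM employees)

Result:
(no rows)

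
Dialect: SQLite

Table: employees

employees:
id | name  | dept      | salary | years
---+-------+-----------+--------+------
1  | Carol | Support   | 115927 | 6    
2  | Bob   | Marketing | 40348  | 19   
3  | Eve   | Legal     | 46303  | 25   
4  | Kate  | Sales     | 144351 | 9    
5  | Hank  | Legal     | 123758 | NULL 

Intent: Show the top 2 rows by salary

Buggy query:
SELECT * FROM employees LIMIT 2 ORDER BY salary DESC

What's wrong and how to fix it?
Bug: LIMIT must come after ORDER BY

Fix: Sort with ORDER BY, then apply LIMIT

Corrected query:
SELECT * FROM employees ORDER BY salary DESC LIMIT 2

Result:
id | name | dept  | salary | years
---+------+-------+--------+------
4  | Kate | Sales | 144351 | 9    
5  | Hank | Legal | 123758 | NULL 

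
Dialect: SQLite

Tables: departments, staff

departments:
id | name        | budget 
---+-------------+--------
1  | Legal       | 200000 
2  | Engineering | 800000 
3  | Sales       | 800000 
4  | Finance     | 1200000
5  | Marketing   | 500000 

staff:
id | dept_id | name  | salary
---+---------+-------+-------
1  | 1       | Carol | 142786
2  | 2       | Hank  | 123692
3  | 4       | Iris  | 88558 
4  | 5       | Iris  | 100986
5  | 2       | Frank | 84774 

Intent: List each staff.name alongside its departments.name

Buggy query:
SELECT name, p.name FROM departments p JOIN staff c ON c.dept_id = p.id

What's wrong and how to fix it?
Bug: 'name' exists in both joined tables, so the database can't tell which one is meant

Fix: Prefix ambiguous columns with the table alias

Corrected query:
SELECT c.name, p.name FROM departments p JOIN staff c ON c.dept_id = p.id

Result:
name  | name       
------+------------
Carol | Legal      
Hank  | Engineering
Iris  | Finance    
Iris  | Marketing  
Frank | Engineering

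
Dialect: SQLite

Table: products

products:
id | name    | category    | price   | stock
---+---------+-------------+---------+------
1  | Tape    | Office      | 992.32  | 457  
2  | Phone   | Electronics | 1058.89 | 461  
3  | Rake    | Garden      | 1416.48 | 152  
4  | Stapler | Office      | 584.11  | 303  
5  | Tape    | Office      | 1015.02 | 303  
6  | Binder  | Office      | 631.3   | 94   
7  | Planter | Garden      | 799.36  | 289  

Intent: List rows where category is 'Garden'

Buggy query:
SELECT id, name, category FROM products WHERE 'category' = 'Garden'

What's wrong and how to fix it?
Bug: 'category' in single quotes is a string literal, not the column; the comparison is literal-vs-literal and never true

Fix: Remove the quotes around the column name (or use double quotes for an identifier)

Corrected query:
SELECT id, name, category FROM products WHERE category = 'Garden'

Result:
id | name    | category
---+---------+---------
3  | Rake    | Garden  
7  | Planter | Garden  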